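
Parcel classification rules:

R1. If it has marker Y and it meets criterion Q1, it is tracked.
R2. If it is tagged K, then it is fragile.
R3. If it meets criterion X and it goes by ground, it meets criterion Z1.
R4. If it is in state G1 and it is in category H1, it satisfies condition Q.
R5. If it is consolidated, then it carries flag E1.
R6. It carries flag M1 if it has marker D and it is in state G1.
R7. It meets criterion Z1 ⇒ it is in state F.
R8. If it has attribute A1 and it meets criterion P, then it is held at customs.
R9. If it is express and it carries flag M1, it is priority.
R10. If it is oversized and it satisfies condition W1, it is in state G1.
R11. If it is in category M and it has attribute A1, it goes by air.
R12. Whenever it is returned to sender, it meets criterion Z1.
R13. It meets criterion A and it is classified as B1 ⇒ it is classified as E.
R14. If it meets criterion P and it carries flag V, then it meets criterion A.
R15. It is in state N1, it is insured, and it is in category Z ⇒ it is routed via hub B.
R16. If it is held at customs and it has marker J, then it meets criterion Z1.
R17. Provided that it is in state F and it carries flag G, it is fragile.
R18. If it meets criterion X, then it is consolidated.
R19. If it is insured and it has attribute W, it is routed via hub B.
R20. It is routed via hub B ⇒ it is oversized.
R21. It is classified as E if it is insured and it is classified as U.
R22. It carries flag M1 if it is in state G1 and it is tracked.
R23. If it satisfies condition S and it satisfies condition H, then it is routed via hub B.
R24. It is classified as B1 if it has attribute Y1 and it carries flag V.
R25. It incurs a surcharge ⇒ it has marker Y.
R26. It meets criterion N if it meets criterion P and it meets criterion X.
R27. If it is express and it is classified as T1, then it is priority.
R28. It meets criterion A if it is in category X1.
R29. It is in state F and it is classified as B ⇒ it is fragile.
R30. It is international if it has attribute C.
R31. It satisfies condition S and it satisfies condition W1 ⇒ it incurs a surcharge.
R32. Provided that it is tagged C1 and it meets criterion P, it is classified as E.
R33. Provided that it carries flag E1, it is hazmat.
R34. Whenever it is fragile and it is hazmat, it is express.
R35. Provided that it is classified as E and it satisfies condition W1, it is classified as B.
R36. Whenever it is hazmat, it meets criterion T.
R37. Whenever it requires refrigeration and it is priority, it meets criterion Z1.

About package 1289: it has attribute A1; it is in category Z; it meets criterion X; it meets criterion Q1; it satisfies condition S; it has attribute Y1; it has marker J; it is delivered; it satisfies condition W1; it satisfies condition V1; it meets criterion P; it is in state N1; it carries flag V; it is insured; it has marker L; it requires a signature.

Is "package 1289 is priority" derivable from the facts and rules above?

Yes

By R8 (it has attribute A1, it meets criterion P): it is held at customs.
By R14 (it meets criterion P, it carries flag V): it meets criterion A.
By R15 (it is in state N1, it is insured, it is in category Z): it is routed via hub B.
By R16 (it is held at customs, it has marker J): it meets criterion Z1.
By R18 (it meets criterion X): it is consolidated.
By R20 (it is routed via hub B): it is oversized.
By R24 (it has attribute Y1, it carries flag V): it is classified as B1.
By R31 (it satisfies condition S, it satisfies condition W1): it incurs a surcharge.
By R5 (it is consolidated): it carries flag E1.
By R7 (it meets criterion Z1): it is in state F.
By R10 (it is oversized, it satisfies condition W1): it is in state G1.
By R13 (it meets criterion A, it is classified as B1): it is classified as E.
By R25 (it incurs a surcharge): it has marker Y.
By R33 (it carries flag E1): it is hazmat.
By R35 (it is classified as E, it satisfies condition W1): it is classified as B.
By R1 (it has marker Y, it meets criterion Q1): it is tracked.
By R22 (it is in state G1, it is tracked): it carries flag M1.
By R29 (it is in state F, it is classified as B): it is fragile.
By R34 (it is fragile, it is hazmat): it is express.
By R9 (it is express, it carries flag M1): it is priority.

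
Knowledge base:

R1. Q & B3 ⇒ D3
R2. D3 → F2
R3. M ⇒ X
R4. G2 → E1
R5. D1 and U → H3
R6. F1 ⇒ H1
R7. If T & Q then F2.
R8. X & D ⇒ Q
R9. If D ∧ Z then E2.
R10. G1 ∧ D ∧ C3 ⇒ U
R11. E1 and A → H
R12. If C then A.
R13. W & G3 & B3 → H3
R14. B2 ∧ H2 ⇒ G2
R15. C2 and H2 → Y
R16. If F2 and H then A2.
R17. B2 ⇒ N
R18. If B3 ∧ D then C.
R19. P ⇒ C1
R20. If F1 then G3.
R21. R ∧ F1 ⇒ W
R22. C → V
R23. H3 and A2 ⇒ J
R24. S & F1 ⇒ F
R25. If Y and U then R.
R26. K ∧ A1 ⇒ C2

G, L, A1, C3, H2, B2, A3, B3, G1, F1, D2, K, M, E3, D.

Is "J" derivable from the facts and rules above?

X  (by R3: M)
Q  (by R8: X, D)
U  (by R10: G1, D, C3)
G2  (by R14: B2, H2)
C  (by R18: B3, D)
G3  (by R20: F1)
C2  (by R26: K, A1)
D3  (by R1: Q, B3)
F2  (by R2: D3)
E1  (by R4: G2)
A  (by R12: C)
Y  (by R15: C2, H2)
R  (by R25: Y, U)
H  (by R11: E1, A)
A2  (by R16: F2, H)
W  (by R21: R, F1)
H3  (by R13: W, G3, B3)
J  (by R23: H3, A2)

Yes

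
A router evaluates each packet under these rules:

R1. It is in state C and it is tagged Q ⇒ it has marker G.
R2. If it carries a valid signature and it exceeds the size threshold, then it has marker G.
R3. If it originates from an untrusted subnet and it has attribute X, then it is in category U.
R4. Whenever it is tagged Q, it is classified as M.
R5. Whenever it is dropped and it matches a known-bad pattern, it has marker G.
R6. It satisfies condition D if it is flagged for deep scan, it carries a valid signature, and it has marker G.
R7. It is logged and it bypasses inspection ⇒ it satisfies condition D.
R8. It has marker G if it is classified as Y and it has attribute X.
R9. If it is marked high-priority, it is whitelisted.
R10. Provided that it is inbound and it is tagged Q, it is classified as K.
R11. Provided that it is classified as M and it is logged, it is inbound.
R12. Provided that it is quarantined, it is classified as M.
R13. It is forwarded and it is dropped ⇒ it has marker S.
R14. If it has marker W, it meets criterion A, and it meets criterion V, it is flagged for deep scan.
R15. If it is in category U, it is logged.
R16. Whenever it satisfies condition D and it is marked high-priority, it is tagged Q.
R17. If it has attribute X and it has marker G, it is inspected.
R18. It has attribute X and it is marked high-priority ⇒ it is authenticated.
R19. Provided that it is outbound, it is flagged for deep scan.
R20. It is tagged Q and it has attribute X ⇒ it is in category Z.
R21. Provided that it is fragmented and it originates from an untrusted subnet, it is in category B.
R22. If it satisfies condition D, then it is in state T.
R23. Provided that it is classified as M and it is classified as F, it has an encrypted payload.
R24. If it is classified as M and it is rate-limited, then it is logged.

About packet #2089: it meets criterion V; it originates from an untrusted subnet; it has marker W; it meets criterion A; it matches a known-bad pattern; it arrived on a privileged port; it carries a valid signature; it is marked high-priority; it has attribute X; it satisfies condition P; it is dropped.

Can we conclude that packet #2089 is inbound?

Yes

By R3 (it originates from an untrusted subnet, it has attribute X): it is in category U.
By R5 (it is dropped, it matches a known-bad pattern): it has marker G.
By R14 (it has marker W, it meets criterion A, it meets criterion V): it is flagged for deep scan.
By R15 (it is in category U): it is logged.
By R6 (it is flagged for deep scan, it carries a valid signature, it has marker G): it satisfies condition D.
By R16 (it satisfies condition D, it is marked high-priority): it is tagged Q.
By R4 (it is tagged Q): it is classified as M.
By R11 (it is classified as M, it is logged): it is inbound.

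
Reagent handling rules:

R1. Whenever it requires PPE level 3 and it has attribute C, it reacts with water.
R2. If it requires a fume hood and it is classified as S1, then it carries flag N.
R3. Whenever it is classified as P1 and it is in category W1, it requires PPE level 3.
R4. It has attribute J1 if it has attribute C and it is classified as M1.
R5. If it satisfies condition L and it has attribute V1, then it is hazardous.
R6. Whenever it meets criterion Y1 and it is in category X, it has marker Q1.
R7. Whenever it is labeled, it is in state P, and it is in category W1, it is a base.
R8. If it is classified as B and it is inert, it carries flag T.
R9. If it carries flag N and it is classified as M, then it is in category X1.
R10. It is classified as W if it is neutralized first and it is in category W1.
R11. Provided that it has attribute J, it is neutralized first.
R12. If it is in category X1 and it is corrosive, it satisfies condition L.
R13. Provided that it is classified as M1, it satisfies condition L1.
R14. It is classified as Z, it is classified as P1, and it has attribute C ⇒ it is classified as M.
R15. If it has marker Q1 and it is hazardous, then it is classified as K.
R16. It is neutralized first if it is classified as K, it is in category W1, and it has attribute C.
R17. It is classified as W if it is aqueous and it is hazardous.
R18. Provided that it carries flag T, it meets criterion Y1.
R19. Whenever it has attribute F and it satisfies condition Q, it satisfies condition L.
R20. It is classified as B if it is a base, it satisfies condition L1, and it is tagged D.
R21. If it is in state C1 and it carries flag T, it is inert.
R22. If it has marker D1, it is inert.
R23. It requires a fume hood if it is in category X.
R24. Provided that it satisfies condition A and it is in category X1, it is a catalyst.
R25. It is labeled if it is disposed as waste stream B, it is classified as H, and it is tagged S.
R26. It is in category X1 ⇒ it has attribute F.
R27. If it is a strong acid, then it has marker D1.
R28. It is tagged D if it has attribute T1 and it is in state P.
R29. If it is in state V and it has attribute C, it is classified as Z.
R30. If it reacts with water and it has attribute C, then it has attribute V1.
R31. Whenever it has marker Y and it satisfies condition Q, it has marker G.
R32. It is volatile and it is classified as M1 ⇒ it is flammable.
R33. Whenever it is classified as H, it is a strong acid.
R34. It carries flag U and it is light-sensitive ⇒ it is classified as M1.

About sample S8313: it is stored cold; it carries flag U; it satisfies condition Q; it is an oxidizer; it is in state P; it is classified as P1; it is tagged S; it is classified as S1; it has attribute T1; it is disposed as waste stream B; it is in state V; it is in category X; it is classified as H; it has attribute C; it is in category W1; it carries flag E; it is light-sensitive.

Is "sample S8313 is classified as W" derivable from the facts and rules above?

By R3 (it is classified as P1, it is in category W1): it requires PPE level 3.
By R23 (it is in category X): it requires a fume hood.
By R25 (it is disposed as waste stream B, it is classified as H, it is tagged S): it is labeled.
By R28 (it has attribute T1, it is in state P): it is tagged D.
By R29 (it is in state V, it has attribute C): it is classified as Z.
By R33 (it is classified as H): it is a strong acid.
By R34 (it carries flag U, it is light-sensitive): it is classified as M1.
By R1 (it requires PPE level 3, it has attribute C): it reacts with water.
By R2 (it requires a fume hood, it is classified as S1): it carries flag N.
By R7 (it is labeled, it is in state P, it is in category W1): it is a base.
By R13 (it is classified as M1): it satisfies condition L1.
By R14 (it is classified as Z, it is classified as P1, it has attribute C): it is classified as M.
By R20 (it is a base, it satisfies condition L1, it is tagged D): it is classified as B.
By R27 (it is a strong acid): it has marker D1.
By R30 (it reacts with water, it has attribute C): it has attribute V1.
By R9 (it carries flag N, it is classified as M): it is in category X1.
By R22 (it has marker D1): it is inert.
By R26 (it is in category X1): it has attribute F.
By R8 (it is classified as B, it is inert): it carries flag T.
By R18 (it carries flag T): it meets criterion Y1.
By R19 (it has attribute F, it satisfies condition Q): it satisfies condition L.
By R5 (it satisfies condition L, it has attribute V1): it is hazardous.
By R6 (it meets criterion Y1, it is in category X): it has marker Q1.
By R15 (it has marker Q1, it is hazardous): it is classified as K.
By R16 (it is classified as K, it is in category W1, it has attribute C): it is neutralized first.
By R10 (it is neutralized first, it is in category W1): it is classified as W.

Yes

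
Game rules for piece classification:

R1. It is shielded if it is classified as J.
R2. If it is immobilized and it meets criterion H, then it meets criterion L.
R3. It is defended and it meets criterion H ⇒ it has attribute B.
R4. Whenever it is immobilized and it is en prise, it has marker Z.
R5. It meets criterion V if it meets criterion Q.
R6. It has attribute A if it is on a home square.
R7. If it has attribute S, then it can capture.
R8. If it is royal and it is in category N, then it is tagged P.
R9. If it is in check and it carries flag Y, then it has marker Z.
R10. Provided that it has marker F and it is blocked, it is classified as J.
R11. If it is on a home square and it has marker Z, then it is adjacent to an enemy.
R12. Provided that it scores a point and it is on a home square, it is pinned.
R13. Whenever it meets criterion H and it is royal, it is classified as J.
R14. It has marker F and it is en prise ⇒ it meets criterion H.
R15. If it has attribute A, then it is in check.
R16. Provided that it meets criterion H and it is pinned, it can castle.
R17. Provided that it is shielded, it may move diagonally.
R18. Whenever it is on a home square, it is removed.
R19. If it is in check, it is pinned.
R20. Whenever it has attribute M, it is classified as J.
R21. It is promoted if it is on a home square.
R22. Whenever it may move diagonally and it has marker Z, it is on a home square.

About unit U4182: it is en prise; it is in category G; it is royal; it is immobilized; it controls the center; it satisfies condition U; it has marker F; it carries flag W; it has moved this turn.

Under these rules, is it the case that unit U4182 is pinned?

By R4 (it is immobilized, it is en prise): it has marker Z.
By R14 (it has marker F, it is en prise): it meets criterion H.
By R13 (it meets criterion H, it is royal): it is classified as J.
By R1 (it is classified as J): it is shielded.
By R17 (it is shielded): it may move diagonally.
By R22 (it may move diagonally, it has marker Z): it is on a home square.
By R6 (it is on a home square): it has attribute A.
By R15 (it has attribute A): it is in check.
By R19 (it is in check): it is pinned.

Yes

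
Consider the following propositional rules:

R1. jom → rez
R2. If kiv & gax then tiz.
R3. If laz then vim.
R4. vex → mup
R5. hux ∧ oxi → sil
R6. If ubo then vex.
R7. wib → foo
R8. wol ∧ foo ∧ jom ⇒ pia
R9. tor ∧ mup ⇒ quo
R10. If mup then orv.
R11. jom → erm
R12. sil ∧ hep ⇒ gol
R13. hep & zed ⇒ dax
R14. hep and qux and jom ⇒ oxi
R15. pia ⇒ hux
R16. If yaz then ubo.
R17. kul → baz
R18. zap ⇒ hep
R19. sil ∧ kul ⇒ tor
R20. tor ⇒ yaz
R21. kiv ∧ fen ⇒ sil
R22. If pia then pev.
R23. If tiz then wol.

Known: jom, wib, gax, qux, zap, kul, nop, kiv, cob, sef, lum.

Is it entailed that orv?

Yes

tiz  (by R2: kiv, gax)
foo  (by R7: wib)
hep  (by R18: zap)
wol  (by R23: tiz)
pia  (by R8: wol, foo, jom)
oxi  (by R14: hep, qux, jom)
hux  (by R15: pia)
sil  (by R5: hux, oxi)
tor  (by R19: sil, kul)
yaz  (by R20: tor)
ubo  (by R16: yaz)
vex  (by R6: ubo)
mup  (by R4: vex)
orv  (by R10: mup)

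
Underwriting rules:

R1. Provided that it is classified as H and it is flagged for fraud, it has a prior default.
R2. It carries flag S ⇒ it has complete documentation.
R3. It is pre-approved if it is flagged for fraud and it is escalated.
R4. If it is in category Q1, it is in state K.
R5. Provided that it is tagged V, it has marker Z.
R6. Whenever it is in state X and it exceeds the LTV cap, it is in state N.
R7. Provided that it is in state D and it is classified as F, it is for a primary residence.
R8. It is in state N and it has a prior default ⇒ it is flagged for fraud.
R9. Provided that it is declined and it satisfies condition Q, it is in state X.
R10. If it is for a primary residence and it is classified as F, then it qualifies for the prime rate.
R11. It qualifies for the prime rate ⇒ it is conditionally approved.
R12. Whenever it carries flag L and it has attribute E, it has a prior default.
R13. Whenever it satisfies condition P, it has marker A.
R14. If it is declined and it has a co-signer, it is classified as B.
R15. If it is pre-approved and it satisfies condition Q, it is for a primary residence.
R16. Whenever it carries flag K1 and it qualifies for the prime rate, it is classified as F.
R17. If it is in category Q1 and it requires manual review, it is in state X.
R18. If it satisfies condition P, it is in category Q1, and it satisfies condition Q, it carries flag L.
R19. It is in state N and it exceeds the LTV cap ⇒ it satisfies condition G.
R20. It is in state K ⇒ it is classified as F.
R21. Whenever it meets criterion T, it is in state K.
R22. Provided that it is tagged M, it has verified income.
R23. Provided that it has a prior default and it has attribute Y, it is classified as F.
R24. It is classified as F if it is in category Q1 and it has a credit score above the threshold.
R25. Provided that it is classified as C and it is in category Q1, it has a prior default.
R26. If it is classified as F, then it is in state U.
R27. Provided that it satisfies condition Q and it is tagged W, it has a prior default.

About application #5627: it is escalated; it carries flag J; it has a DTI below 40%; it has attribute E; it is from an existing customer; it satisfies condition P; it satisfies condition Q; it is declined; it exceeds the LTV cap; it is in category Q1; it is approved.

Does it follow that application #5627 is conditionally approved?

Yes

By R4 (it is in category Q1): it is in state K.
By R9 (it is declined, it satisfies condition Q): it is in state X.
By R18 (it satisfies condition P, it is in category Q1, it satisfies condition Q): it carries flag L.
By R20 (it is in state K): it is classified as F.
By R6 (it is in state X, it exceeds the LTV cap): it is in state N.
By R12 (it carries flag L, it has attribute E): it has a prior default.
By R8 (it is in state N, it has a prior default): it is flagged for fraud.
By R3 (it is flagged for fraud, it is escalated): it is pre-approved.
By R15 (it is pre-approved, it satisfies condition Q): it is for a primary residence.
By R10 (it is for a primary residence, it is classified as F): it qualifies for the prime rate.
By R11 (it qualifies for the prime rate): it is conditionally approved.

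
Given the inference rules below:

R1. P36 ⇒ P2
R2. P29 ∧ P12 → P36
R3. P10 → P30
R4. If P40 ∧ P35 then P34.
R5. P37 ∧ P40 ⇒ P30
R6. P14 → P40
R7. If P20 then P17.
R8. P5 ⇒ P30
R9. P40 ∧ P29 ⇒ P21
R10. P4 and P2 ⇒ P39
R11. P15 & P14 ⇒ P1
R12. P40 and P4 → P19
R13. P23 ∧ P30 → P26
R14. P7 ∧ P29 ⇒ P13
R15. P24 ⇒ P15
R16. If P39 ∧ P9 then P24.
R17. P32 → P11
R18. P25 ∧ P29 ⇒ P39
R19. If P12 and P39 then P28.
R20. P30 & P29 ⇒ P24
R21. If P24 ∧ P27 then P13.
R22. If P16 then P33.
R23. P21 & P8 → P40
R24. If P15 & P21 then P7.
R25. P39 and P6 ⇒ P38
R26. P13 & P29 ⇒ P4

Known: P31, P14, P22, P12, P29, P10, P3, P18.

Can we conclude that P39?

P36  (by R2: P29, P12)
P30  (by R3: P10)
P40  (by R6: P14)
P21  (by R9: P40, P29)
P24  (by R20: P30, P29)
P2  (by R1: P36)
P15  (by R15: P24)
P7  (by R24: P15, P21)
P13  (by R14: P7, P29)
P4  (by R26: P13, P29)
P39  (by R10: P4, P2)

Yes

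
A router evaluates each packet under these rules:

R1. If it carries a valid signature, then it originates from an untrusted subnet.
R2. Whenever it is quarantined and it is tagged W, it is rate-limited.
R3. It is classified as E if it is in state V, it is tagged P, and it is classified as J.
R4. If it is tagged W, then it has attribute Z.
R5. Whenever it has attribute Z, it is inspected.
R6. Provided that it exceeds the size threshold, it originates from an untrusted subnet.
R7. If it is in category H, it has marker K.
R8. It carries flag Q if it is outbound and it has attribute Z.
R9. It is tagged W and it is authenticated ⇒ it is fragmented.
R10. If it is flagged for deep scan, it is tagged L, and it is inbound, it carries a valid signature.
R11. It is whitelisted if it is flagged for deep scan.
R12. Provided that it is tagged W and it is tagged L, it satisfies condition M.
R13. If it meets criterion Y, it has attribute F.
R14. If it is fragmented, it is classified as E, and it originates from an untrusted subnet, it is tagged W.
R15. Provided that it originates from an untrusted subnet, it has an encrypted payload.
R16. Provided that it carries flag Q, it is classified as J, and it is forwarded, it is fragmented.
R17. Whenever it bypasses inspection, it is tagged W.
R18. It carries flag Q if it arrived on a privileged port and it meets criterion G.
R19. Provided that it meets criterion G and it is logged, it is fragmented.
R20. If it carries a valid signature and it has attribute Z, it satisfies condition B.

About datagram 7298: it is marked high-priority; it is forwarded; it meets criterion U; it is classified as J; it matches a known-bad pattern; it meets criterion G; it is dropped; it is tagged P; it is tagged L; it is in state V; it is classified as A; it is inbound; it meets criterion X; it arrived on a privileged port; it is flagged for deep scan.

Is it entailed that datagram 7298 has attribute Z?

By R3 (it is in state V, it is tagged P, it is classified as J): it is classified as E.
By R10 (it is flagged for deep scan, it is tagged L, it is inbound): it carries a valid signature.
By R18 (it arrived on a privileged port, it meets criterion G): it carries flag Q.
By R1 (it carries a valid signature): it originates from an untrusted subnet.
By R16 (it carries flag Q, it is classified as J, it is forwarded): it is fragmented.
By R14 (it is fragmented, it is classified as E, it originates from an untrusted subnet): it is tagged W.
By R4 (it is tagged W): it has attribute Z.

Yes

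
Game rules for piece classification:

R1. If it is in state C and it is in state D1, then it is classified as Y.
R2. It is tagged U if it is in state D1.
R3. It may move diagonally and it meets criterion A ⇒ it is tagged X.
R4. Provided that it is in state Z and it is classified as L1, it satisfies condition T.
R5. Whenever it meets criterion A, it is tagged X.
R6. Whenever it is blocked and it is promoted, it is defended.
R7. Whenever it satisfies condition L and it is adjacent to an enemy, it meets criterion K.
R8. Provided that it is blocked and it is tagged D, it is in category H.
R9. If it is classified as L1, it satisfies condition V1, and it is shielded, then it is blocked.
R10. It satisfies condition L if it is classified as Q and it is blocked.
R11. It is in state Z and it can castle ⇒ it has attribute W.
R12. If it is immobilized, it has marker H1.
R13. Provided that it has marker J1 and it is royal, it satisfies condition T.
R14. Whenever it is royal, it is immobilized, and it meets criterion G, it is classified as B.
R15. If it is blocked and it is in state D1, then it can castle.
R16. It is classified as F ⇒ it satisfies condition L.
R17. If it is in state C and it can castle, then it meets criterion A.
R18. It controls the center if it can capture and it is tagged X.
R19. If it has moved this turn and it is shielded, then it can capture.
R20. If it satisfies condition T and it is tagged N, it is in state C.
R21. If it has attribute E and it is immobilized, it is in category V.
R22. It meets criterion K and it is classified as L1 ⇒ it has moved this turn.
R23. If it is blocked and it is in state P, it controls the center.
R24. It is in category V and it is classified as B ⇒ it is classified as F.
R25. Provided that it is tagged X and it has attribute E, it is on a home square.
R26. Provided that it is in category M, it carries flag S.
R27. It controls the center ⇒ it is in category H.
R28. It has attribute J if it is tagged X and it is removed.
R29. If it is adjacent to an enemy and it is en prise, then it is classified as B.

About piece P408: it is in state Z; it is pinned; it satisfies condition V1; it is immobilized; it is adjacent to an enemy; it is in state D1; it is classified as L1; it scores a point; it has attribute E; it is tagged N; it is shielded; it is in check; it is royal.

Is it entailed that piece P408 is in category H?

No

Forward chaining from the given facts derives: is tagged U, satisfies condition T, is blocked, has marker H1, can castle, is in state C, is in category V, is classified as Y, has attribute W, meets criterion A, is tagged X, is on a home square.
Rules concluding "it is in category H": R8 needs "it is tagged D"; R27 needs "it controls the center" — none of these are established.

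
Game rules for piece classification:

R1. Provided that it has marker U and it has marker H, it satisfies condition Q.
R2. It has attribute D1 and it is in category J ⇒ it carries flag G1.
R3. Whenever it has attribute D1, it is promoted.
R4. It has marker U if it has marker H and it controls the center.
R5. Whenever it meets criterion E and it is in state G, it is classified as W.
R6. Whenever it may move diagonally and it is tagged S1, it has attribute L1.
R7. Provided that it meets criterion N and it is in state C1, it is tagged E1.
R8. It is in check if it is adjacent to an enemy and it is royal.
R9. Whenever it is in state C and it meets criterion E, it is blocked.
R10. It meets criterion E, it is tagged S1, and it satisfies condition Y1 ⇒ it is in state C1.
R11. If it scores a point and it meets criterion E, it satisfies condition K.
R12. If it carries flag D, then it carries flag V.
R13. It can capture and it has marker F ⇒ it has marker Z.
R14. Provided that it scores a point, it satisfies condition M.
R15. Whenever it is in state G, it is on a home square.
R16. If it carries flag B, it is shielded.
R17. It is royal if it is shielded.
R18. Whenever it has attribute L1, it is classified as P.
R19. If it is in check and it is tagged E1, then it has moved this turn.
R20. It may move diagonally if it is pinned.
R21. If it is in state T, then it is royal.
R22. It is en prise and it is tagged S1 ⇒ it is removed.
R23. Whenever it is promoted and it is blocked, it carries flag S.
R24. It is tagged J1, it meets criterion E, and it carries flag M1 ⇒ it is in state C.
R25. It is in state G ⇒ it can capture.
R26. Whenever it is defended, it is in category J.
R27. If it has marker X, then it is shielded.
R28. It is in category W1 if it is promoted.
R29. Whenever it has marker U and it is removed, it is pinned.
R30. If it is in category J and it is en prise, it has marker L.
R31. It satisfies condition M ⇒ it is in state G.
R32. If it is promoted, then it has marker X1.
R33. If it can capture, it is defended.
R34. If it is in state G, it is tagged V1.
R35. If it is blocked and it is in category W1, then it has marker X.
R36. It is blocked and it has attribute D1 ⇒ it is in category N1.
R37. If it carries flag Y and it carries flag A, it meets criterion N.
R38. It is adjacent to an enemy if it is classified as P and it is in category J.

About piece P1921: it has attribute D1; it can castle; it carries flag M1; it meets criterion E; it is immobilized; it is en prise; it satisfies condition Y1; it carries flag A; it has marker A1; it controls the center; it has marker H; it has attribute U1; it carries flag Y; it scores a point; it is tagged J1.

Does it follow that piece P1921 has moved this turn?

No

Forward chaining from the given facts derives: is promoted, has marker U, satisfies condition K, satisfies condition M, is in state C, is in category W1, is in state G, has marker X1, is tagged V1, meets criterion N, satisfies condition Q, is classified as W, is blocked, is on a home square, carries flag S, can capture, is defended, has marker X, is in category N1, is in category J, is shielded, has marker L, carries flag G1, is royal.
The only rule concluding "it has moved this turn" is R19, which needs "it is in check"; that is never established.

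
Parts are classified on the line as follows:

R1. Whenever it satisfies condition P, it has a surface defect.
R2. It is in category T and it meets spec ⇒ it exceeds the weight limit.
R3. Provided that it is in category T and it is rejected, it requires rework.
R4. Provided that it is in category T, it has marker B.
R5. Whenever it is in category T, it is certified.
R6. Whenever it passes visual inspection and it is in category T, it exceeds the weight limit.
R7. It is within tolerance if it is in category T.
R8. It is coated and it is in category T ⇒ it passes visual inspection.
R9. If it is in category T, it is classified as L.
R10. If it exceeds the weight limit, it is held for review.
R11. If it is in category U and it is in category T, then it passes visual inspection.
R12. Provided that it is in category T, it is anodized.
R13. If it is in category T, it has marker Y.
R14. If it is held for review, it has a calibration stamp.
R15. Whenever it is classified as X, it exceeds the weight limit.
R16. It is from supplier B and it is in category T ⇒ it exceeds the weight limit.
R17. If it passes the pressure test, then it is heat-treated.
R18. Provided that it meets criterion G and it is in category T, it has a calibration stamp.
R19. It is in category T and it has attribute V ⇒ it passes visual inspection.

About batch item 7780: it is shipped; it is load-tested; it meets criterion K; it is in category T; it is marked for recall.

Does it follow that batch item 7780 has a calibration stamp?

No

Forward chaining from the given facts derives: has marker B, is certified, is within tolerance, is classified as L, is anodized, has marker Y.
Rules concluding "it has a calibration stamp": R14 needs "it is held for review"; R18 needs "it meets criterion G" — none of these are established.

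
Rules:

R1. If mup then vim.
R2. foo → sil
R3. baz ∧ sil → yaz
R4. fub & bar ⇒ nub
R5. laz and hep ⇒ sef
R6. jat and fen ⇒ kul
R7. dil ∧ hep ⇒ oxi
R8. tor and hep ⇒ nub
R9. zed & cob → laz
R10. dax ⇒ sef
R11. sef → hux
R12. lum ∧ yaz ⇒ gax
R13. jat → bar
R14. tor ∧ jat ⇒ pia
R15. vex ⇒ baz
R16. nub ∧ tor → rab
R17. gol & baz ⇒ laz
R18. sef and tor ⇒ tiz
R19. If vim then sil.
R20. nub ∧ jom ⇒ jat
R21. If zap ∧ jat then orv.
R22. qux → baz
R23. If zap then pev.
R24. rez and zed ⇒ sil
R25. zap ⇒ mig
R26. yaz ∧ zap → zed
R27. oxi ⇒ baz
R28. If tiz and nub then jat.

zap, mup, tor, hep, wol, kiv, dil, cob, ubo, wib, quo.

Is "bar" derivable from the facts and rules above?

Yes

vim  (by R1: mup)
oxi  (by R7: dil, hep)
nub  (by R8: tor, hep)
sil  (by R19: vim)
baz  (by R27: oxi)
yaz  (by R3: baz, sil)
zed  (by R26: yaz, zap)
laz  (by R9: zed, cob)
sef  (by R5: laz, hep)
tiz  (by R18: sef, tor)
jat  (by R28: tiz, nub)
bar  (by R13: jat)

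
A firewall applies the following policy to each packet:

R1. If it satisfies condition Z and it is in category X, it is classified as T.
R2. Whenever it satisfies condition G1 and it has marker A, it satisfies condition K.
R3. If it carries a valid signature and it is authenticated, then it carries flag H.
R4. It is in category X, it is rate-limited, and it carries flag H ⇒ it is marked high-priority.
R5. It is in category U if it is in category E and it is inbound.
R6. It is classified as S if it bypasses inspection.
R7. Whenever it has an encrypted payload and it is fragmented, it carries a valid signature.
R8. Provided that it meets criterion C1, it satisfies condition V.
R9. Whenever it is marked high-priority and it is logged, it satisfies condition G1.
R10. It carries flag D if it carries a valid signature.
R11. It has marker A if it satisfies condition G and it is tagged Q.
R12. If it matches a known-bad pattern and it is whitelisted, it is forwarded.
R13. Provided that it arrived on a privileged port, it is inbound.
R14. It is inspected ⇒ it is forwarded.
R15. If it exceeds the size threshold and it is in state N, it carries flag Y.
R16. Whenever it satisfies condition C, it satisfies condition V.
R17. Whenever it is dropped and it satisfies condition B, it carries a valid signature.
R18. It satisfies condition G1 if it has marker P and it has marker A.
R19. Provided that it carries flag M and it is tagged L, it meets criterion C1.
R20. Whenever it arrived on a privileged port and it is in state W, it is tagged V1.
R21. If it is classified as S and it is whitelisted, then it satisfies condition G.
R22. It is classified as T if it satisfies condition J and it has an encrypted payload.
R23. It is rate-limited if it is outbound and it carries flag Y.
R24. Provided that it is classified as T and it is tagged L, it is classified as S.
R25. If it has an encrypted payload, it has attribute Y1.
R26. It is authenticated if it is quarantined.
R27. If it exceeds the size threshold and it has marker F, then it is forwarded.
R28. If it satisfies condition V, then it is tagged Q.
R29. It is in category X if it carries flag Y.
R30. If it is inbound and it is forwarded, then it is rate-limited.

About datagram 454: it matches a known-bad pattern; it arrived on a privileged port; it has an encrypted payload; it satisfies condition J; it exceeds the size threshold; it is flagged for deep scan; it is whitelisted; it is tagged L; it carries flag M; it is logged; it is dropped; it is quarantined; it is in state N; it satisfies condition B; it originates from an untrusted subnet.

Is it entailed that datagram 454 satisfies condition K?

Yes

By R12 (it matches a known-bad pattern, it is whitelisted): it is forwarded.
By R13 (it arrived on a privileged port): it is inbound.
By R15 (it exceeds the size threshold, it is in state N): it carries flag Y.
By R17 (it is dropped, it satisfies condition B): it carries a valid signature.
By R19 (it carries flag M, it is tagged L): it meets criterion C1.
By R22 (it satisfies condition J, it has an encrypted payload): it is classified as T.
By R24 (it is classified as T, it is tagged L): it is classified as S.
By R26 (it is quarantined): it is authenticated.
By R29 (it carries flag Y): it is in category X.
By R30 (it is inbound, it is forwarded): it is rate-limited.
By R3 (it carries a valid signature, it is authenticated): it carries flag H.
By R4 (it is in category X, it is rate-limited, it carries flag H): it is marked high-priority.
By R8 (it meets criterion C1): it satisfies condition V.
By R9 (it is marked high-priority, it is logged): it satisfies condition G1.
By R21 (it is classified as S, it is whitelisted): it satisfies condition G.
By R28 (it satisfies condition V): it is tagged Q.
By R11 (it satisfies condition G, it is tagged Q): it has marker A.
By R2 (it satisfies condition G1, it has marker A): it satisfies condition K.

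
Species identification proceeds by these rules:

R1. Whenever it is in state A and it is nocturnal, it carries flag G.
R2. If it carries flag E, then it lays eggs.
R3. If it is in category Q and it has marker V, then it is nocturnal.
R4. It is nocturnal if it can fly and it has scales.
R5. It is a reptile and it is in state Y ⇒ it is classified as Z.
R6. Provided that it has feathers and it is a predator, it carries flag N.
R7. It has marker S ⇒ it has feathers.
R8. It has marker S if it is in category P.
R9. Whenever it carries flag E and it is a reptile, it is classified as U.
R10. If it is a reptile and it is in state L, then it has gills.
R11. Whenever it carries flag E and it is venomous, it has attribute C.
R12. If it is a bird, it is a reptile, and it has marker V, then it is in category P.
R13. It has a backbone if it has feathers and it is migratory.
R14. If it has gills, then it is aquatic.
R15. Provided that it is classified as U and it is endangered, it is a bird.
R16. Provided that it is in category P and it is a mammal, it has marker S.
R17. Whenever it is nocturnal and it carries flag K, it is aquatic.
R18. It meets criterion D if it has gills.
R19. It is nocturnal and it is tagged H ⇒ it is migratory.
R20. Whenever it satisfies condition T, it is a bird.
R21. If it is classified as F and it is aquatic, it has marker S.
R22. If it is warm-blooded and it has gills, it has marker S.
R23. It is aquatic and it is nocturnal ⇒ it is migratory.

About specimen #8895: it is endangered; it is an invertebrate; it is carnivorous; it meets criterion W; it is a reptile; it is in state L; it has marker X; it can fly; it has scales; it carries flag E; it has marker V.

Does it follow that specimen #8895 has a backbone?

By R4 (it can fly, it has scales): it is nocturnal.
By R9 (it carries flag E, it is a reptile): it is classified as U.
By R10 (it is a reptile, it is in state L): it has gills.
By R14 (it has gills): it is aquatic.
By R15 (it is classified as U, it is endangered): it is a bird.
By R23 (it is aquatic, it is nocturnal): it is migratory.
By R12 (it is a bird, it is a reptile, it has marker V): it is in category P.
By R8 (it is in category P): it has marker S.
By R7 (it has marker S): it has feathers.
By R13 (it has feathers, it is migratory): it has a backbone.

Yes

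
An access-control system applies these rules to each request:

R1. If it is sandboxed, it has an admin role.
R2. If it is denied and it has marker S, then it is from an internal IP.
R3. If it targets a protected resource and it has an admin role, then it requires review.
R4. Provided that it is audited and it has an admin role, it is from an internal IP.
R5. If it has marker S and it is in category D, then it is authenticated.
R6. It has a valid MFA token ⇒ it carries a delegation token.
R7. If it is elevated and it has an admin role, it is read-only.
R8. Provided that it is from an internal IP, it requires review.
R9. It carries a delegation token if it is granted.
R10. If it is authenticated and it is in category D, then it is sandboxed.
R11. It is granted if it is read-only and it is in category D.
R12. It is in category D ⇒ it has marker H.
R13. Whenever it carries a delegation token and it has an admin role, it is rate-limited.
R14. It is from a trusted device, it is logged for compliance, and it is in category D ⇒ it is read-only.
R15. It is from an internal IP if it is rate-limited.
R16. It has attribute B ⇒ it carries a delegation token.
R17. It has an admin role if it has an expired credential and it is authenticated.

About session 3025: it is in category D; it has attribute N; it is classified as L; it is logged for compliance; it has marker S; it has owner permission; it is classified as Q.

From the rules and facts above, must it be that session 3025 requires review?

Forward chaining from the given facts derives: is authenticated, is sandboxed, has marker H, has an admin role.
Rules concluding "it requires review": R3 needs "it targets a protected resource"; R8 needs "it is from an internal IP" — none of these are established.

No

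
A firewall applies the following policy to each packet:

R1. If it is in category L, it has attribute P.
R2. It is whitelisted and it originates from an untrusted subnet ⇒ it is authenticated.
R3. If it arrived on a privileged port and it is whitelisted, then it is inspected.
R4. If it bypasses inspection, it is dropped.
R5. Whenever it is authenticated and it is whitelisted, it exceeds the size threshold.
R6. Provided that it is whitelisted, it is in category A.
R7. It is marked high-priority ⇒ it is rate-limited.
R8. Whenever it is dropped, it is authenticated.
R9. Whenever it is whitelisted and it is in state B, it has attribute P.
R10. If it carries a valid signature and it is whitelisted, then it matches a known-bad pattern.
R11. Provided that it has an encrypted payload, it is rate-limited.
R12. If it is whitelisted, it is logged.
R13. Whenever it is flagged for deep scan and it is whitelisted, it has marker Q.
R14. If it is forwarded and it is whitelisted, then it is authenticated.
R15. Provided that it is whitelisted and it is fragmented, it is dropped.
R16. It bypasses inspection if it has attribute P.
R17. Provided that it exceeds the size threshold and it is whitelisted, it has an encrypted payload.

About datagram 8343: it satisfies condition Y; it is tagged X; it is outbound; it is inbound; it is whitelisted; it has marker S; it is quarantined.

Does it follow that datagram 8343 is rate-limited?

Forward chaining from the given facts derives: is in category A, is logged.
Rules concluding "it is rate-limited": R7 needs "it is marked high-priority"; R11 needs "it has an encrypted payload" — none of these are established.

No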